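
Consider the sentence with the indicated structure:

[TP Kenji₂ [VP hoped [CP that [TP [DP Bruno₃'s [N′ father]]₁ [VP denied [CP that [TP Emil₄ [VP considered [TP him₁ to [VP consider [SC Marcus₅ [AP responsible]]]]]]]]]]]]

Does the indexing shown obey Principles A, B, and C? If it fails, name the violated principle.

grammatical

The two coindexed NPs are *[Bruno₃'s father]₁* and *him₁*.
*him₁* is a pronoun; its binding domain is the embedded TP, whose subject is Emil₄. Within that domain it is c-commanded only by *Emil₄*, which carries a different index — the pronoun is free locally, so Principle B holds.
*[Bruno₃'s father]₁* is an R-expression; *him₁* does not c-command it, and no other NP shares its index, so Principle C is satisfied.
All principles are respected.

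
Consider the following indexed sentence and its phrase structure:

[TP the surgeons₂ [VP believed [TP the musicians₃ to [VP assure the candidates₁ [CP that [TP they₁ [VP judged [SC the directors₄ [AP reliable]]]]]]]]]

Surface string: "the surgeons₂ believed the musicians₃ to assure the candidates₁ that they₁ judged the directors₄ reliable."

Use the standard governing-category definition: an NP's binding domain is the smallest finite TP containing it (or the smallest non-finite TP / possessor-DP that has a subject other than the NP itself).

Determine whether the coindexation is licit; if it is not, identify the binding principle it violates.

The two coindexed NPs are *the candidates₁* and *they₁*.
*they₁* is a pronoun; nothing c-commands it within its binding domain (the embedded TP.), so Principle B holds trivially.
*the candidates₁* is an R-expression; *they₁* does not c-command it, and no other NP shares its index, so Principle C is satisfied.
All principles are respected.

grammatical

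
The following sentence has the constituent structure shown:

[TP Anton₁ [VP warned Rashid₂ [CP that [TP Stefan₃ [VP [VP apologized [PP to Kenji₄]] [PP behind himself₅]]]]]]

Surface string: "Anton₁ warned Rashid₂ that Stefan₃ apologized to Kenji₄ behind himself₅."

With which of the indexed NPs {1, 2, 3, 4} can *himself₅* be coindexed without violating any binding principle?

*himself* is an anaphor, so Principle A applies: it must be bound in its binding domain.
Binding domain of *himself₅*: the embedded TP, whose subject is Stefan₃.
*Anton₁* c-commands the anaphor but is outside its binding domain → cannot satisfy Principle A.
*Rashid₂* c-commands the anaphor but is outside its binding domain → cannot satisfy Principle A.
*Stefan₃* c-commands the anaphor within its binding domain → licit binder.
*Kenji₄* does not c-command the anaphor → cannot bind it.

{3}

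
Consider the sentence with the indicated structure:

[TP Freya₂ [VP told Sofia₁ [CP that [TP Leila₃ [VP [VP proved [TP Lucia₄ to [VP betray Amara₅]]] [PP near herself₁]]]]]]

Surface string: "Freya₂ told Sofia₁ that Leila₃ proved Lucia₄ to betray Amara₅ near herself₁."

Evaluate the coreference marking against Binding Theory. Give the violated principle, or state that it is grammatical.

Principle A

The two coindexed NPs are *Sofia₁* and *herself₁*.
*herself₁* is an anaphor. Principle A requires it to be bound within its binding domain — the embedded TP, whose subject is Leila₃.
Within that domain it is c-commanded by *Leila₃*, which does not share its index.
*Sofia₁* does c-command the anaphor, but from outside its binding domain.
The anaphor is unbound in its domain → Principle A violation.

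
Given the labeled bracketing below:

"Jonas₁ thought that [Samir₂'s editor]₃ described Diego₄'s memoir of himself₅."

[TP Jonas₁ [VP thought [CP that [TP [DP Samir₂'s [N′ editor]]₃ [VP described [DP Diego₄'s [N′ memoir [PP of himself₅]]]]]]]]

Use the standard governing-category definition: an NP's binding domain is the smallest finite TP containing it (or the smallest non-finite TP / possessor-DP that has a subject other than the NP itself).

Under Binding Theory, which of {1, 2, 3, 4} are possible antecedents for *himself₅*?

{4}

*himself* is an anaphor, so Principle A applies: it must be bound in its binding domain.
Binding domain of *himself₅*: the possessed DP, whose subject is Diego₄.
*Jonas₁* c-commands the anaphor but is outside its binding domain → cannot satisfy Principle A.
*Samir₂* does not c-command the anaphor → cannot bind it.
*[Samir₂'s editor]₃* c-commands the anaphor but is outside its binding domain → cannot satisfy Principle A.
*Diego₄* c-commands the anaphor within its binding domain → licit binder.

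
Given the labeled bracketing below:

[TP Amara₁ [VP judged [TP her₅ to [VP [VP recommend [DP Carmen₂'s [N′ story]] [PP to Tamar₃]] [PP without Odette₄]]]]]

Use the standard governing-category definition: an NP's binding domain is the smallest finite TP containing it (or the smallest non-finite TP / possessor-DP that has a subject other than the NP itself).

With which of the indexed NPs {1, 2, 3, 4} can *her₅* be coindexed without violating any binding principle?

*her* is a pronoun, so Principle B applies: it must be free in its binding domain.
Binding domain of *her₅*: the matrix TP, whose subject is Amara₁.
*Amara₁* c-commands the pronoun within its binding domain → coindexation would violate Principle B.
*Carmen₂*: the pronoun c-commands this R-expression → coindexation would violate Principle C on *Carmen₂*.
*Tamar₃*: the pronoun c-commands this R-expression → coindexation would violate Principle C on *Tamar₃*.
*Odette₄*: the pronoun c-commands this R-expression → coindexation would violate Principle C on *Odette₄*.

none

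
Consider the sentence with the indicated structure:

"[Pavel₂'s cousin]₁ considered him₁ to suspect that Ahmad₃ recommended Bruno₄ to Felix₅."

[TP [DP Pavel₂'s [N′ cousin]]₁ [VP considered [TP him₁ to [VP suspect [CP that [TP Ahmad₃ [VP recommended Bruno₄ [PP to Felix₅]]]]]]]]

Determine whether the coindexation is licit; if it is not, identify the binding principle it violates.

Principle B

The two coindexed NPs are *[Pavel₂'s cousin]₁* and *him₁*.
*him₁* is a pronoun. Its binding domain is the matrix TP, whose subject is [Pavel₂'s cousin]₁.
*[Pavel₂'s cousin]₁* c-commands it within that domain and carries the same index.
The pronoun is locally bound → Principle B violation.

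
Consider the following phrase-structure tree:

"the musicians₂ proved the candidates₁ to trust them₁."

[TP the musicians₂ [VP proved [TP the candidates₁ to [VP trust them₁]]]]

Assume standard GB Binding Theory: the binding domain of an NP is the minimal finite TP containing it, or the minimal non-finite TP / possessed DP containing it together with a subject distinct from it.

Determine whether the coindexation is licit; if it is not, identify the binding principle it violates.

Principle B

The two coindexed NPs are *the candidates₁* and *them₁*.
*them₁* is a pronoun. Its binding domain is the embedded TP, whose subject is the candidates₁.
*the candidates₁* c-commands it within that domain and carries the same index.
The pronoun is locally bound → Principle B violation.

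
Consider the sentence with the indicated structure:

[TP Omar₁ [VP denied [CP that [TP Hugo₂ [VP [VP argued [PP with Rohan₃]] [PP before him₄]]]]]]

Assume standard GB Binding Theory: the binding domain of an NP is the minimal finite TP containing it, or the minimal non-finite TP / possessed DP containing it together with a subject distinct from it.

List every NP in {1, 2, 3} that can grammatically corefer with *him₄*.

*him* is a pronoun, so Principle B applies: it must be free in its binding domain.
Binding domain of *him₄*: the embedded TP, whose subject is Hugo₂.
*Omar₁* c-commands the pronoun but from outside its binding domain, and is not c-commanded by it → coindexation permitted.
*Hugo₂* c-commands the pronoun within its binding domain → coindexation would violate Principle B.
*Rohan₃* and the pronoun do not c-command one another → neither Principle B nor Principle C is at stake; coindexation permitted.

{1, 3}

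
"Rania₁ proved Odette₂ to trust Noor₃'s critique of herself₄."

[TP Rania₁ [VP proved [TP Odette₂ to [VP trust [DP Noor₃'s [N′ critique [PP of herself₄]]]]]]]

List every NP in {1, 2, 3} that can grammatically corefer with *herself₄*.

*herself* is an anaphor, so Principle A applies: it must be bound in its binding domain.
Binding domain of *herself₄*: the possessed DP, whose subject is Noor₃.
*Rania₁* c-commands the anaphor but is outside its binding domain → cannot satisfy Principle A.
*Odette₂* c-commands the anaphor but is outside its binding domain → cannot satisfy Principle A.
*Noor₃* c-commands the anaphor within its binding domain → licit binder.

{3}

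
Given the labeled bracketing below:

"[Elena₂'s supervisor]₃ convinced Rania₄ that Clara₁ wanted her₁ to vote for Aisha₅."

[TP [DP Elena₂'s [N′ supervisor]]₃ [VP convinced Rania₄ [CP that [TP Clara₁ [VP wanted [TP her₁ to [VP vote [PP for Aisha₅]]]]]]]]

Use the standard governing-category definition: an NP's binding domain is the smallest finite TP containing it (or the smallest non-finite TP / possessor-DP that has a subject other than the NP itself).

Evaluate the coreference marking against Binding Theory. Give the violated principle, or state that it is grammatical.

Principle B

The two coindexed NPs are *Clara₁* and *her₁*.
*her₁* is a pronoun. Its binding domain is the embedded TP, whose subject is Clara₁.
*Clara₁* c-commands it within that domain and carries the same index.
The pronoun is locally bound → Principle B violation.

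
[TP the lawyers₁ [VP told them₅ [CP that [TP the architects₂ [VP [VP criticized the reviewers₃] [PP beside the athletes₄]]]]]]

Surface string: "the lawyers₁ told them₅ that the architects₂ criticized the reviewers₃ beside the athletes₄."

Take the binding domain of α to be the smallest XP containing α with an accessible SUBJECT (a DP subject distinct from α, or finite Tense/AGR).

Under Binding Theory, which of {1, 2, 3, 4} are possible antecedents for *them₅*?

none

*them* is a pronoun, so Principle B applies: it must be free in its binding domain.
Binding domain of *them₅*: the matrix TP, whose subject is the lawyers₁.
*the lawyers₁* c-commands the pronoun within its binding domain → coindexation would violate Principle B.
*the architects₂*: the pronoun c-commands this R-expression → coindexation would violate Principle C on *the architects₂*.
*the reviewers₃*: the pronoun c-commands this R-expression → coindexation would violate Principle C on *the reviewers₃*.
*the athletes₄*: the pronoun c-commands this R-expression → coindexation would violate Principle C on *the athletes₄*.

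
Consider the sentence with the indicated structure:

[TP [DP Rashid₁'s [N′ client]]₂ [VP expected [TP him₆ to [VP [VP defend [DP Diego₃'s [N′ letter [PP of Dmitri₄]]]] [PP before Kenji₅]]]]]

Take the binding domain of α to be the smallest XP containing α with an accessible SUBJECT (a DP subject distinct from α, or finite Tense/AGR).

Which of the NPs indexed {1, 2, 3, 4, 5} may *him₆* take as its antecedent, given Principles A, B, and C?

{1}

*him* is a pronoun, so Principle B applies: it must be free in its binding domain.
Binding domain of *him₆*: the matrix TP, whose subject is [Rashid₁'s client]₂.
*Rashid₁* and the pronoun do not c-command one another → neither Principle B nor Principle C is at stake; coindexation permitted.
*[Rashid₁'s client]₂* c-commands the pronoun within its binding domain → coindexation would violate Principle B.
*Diego₃*: the pronoun c-commands this R-expression → coindexation would violate Principle C on *Diego₃*.
*Dmitri₄*: the pronoun c-commands this R-expression → coindexation would violate Principle C on *Dmitri₄*.
*Kenji₅*: the pronoun c-commands this R-expression → coindexation would violate Principle C on *Kenji₅*.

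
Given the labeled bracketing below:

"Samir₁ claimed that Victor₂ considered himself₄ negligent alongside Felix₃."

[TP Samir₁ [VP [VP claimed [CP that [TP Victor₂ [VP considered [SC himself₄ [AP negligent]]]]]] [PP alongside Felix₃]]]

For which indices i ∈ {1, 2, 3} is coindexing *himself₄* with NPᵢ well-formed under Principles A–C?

{2}

*himself* is an anaphor, so Principle A applies: it must be bound in its binding domain.
Binding domain of *himself₄*: the embedded TP, whose subject is Victor₂.
*Samir₁* c-commands the anaphor but is outside its binding domain → cannot satisfy Principle A.
*Victor₂* c-commands the anaphor within its binding domain → licit binder.
*Felix₃* does not c-command the anaphor → cannot bind it.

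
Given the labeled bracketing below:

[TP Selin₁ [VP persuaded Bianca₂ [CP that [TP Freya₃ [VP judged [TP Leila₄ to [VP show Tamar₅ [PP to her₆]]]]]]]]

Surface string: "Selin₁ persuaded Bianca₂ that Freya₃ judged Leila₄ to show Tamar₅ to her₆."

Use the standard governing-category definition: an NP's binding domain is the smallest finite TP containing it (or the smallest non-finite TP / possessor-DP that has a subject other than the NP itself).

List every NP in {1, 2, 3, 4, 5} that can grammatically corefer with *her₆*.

*her* is a pronoun, so Principle B applies: it must be free in its binding domain.
Binding domain of *her₆*: the embedded TP, whose subject is Leila₄.
*Selin₁* c-commands the pronoun but from outside its binding domain, and is not c-commanded by it → coindexation permitted.
*Bianca₂* c-commands the pronoun but from outside its binding domain, and is not c-commanded by it → coindexation permitted.
*Freya₃* c-commands the pronoun but from outside its binding domain, and is not c-commanded by it → coindexation permitted.
*Leila₄* c-commands the pronoun within its binding domain → coindexation would violate Principle B.
*Tamar₅* c-commands the pronoun within its binding domain → coindexation would violate Principle B.

{1, 2, 3}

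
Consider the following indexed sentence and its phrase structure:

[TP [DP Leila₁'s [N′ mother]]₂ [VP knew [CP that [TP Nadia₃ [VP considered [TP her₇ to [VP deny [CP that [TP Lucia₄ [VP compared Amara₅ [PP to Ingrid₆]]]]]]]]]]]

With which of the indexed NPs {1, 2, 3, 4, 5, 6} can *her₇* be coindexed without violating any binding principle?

{1, 2}

*her* is a pronoun, so Principle B applies: it must be free in its binding domain.
Binding domain of *her₇*: the embedded TP, whose subject is Nadia₃.
*Leila₁* and the pronoun do not c-command one another → neither Principle B nor Principle C is at stake; coindexation permitted.
*[Leila₁'s mother]₂* c-commands the pronoun but from outside its binding domain, and is not c-commanded by it → coindexation permitted.
*Nadia₃* c-commands the pronoun within its binding domain → coindexation would violate Principle B.
*Lucia₄*: the pronoun c-commands this R-expression → coindexation would violate Principle C on *Lucia₄*.
*Amara₅*: the pronoun c-commands this R-expression → coindexation would violate Principle C on *Amara₅*.
*Ingrid₆*: the pronoun c-commands this R-expression → coindexation would violate Principle C on *Ingrid₆*.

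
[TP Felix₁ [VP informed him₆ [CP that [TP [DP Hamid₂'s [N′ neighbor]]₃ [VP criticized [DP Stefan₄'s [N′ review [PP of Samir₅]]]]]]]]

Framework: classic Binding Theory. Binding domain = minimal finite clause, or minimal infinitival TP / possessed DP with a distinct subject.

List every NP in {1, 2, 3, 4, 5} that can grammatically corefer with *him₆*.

none

*him* is a pronoun, so Principle B applies: it must be free in its binding domain.
Binding domain of *him₆*: the matrix TP, whose subject is Felix₁.
*Felix₁* c-commands the pronoun within its binding domain → coindexation would violate Principle B.
*Hamid₂*: the pronoun c-commands this R-expression → coindexation would violate Principle C on *Hamid₂*.
*[Hamid₂'s neighbor]₃*: the pronoun c-commands this R-expression → coindexation would violate Principle C on *[Hamid₂'s neighbor]₃*.
*Stefan₄*: the pronoun c-commands this R-expression → coindexation would violate Principle C on *Stefan₄*.
*Samir₅*: the pronoun c-commands this R-expression → coindexation would violate Principle C on *Samir₅*.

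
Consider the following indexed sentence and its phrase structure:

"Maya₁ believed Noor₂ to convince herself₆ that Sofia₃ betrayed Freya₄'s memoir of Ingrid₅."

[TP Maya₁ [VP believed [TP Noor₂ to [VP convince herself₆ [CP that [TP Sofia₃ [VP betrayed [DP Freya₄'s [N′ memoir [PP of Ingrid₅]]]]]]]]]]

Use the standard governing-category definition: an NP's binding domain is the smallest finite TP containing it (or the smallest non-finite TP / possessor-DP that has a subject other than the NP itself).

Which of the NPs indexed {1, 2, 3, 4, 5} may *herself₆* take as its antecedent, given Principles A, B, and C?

{2}

*herself* is an anaphor, so Principle A applies: it must be bound in its binding domain.
Binding domain of *herself₆*: the embedded TP, whose subject is Noor₂.
*Maya₁* c-commands the anaphor but is outside its binding domain → cannot satisfy Principle A.
*Noor₂* c-commands the anaphor within its binding domain → licit binder.
*Sofia₃* does not c-command the anaphor → cannot bind it.
*Freya₄* does not c-command the anaphor → cannot bind it.
*Ingrid₅* does not c-command the anaphor → cannot bind it.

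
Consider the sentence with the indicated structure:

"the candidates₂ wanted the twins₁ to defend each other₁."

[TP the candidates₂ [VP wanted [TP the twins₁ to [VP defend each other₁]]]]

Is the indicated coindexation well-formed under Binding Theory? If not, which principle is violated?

The two coindexed NPs are *the twins₁* and *each other₁*.
*each other₁* is an anaphor; its binding domain is the embedded TP, whose subject is the twins₁. *the twins₁* c-commands it within that domain and shares its index, so Principle A is satisfied.
*the twins₁* is an R-expression; *each other₁* does not c-command it, and no other NP shares its index, so Principle C is satisfied.
All principles are respected.

grammatical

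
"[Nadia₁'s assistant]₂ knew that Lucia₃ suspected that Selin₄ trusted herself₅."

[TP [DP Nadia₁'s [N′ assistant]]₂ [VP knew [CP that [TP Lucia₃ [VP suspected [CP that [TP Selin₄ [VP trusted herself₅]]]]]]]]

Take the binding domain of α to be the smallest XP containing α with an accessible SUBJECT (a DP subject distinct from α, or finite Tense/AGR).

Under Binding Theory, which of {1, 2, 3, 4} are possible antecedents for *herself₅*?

{4}

*herself* is an anaphor, so Principle A applies: it must be bound in its binding domain.
Binding domain of *herself₅*: the embedded TP, whose subject is Selin₄.
*Nadia₁* does not c-command the anaphor → cannot bind it.
*[Nadia₁'s assistant]₂* c-commands the anaphor but is outside its binding domain → cannot satisfy Principle A.
*Lucia₃* c-commands the anaphor but is outside its binding domain → cannot satisfy Principle A.
*Selin₄* c-commands the anaphor within its binding domain → licit binder.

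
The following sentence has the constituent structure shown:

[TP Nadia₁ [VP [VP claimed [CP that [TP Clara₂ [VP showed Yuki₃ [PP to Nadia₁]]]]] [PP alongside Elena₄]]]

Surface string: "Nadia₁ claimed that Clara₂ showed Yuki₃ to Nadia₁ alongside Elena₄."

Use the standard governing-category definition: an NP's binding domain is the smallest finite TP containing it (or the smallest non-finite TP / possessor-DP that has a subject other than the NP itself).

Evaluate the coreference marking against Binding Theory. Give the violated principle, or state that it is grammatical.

Principle C

The two coindexed NPs are *Nadia₁* (the lower occurrence) and *Nadia₁* (the higher occurrence).
*Nadia₁* (the lower occurrence) is an R-expression. Principle C requires it to be free everywhere.
*Nadia₁* (the higher occurrence) c-commands it and carries the same index.
The R-expression is bound → Principle C violation.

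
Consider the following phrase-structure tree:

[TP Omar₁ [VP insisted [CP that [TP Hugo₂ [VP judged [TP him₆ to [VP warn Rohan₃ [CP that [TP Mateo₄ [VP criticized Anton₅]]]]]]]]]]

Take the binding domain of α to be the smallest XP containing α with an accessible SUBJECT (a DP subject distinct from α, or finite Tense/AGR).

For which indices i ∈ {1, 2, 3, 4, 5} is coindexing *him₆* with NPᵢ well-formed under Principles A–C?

*him* is a pronoun, so Principle B applies: it must be free in its binding domain.
Binding domain of *him₆*: the embedded TP, whose subject is Hugo₂.
*Omar₁* c-commands the pronoun but from outside its binding domain, and is not c-commanded by it → coindexation permitted.
*Hugo₂* c-commands the pronoun within its binding domain → coindexation would violate Principle B.
*Rohan₃*: the pronoun c-commands this R-expression → coindexation would violate Principle C on *Rohan₃*.
*Mateo₄*: the pronoun c-commands this R-expression → coindexation would violate Principle C on *Mateo₄*.
*Anton₅*: the pronoun c-commands this R-expression → coindexation would violate Principle C on *Anton₅*.

{1}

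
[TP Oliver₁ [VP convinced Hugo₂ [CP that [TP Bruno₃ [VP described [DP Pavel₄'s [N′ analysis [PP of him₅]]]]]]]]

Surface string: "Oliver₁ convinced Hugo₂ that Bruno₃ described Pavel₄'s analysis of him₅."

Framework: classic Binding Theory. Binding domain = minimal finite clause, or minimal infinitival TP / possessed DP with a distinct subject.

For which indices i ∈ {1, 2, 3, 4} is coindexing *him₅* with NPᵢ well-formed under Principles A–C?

{1, 2, 3}

*him* is a pronoun, so Principle B applies: it must be free in its binding domain.
Binding domain of *him₅*: the possessed DP, whose subject is Pavel₄.
*Oliver₁* c-commands the pronoun but from outside its binding domain, and is not c-commanded by it → coindexation permitted.
*Hugo₂* c-commands the pronoun but from outside its binding domain, and is not c-commanded by it → coindexation permitted.
*Bruno₃* c-commands the pronoun but from outside its binding domain, and is not c-commanded by it → coindexation permitted.
*Pavel₄* c-commands the pronoun within its binding domain → coindexation would violate Principle B.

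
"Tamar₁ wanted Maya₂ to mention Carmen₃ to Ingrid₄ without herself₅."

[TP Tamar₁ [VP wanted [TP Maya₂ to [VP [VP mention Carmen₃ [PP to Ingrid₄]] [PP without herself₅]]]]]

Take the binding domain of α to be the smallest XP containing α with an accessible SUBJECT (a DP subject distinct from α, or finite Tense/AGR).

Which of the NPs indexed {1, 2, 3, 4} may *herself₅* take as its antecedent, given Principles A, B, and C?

{2}

*herself* is an anaphor, so Principle A applies: it must be bound in its binding domain.
Binding domain of *herself₅*: the embedded TP, whose subject is Maya₂.
*Tamar₁* c-commands the anaphor but is outside its binding domain → cannot satisfy Principle A.
*Maya₂* c-commands the anaphor within its binding domain → licit binder.
*Carmen₃* does not c-command the anaphor → cannot bind it.
*Ingrid₄* does not c-command the anaphor → cannot bind it.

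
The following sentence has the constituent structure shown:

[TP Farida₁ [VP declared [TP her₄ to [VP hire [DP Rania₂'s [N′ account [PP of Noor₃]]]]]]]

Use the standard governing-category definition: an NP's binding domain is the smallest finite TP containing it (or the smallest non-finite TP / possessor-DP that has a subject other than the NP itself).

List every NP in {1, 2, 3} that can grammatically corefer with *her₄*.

*her* is a pronoun, so Principle B applies: it must be free in its binding domain.
Binding domain of *her₄*: the matrix TP, whose subject is Farida₁.
*Farida₁* c-commands the pronoun within its binding domain → coindexation would violate Principle B.
*Rania₂*: the pronoun c-commands this R-expression → coindexation would violate Principle C on *Rania₂*.
*Noor₃*: the pronoun c-commands this R-expression → coindexation would violate Principle C on *Noor₃*.

none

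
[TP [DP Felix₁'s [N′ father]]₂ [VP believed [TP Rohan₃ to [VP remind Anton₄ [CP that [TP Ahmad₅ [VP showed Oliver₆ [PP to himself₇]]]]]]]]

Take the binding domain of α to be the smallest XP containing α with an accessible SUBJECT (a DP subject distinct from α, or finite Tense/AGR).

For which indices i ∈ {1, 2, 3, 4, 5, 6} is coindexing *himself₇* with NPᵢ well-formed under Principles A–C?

*himself* is an anaphor, so Principle A applies: it must be bound in its binding domain.
Binding domain of *himself₇*: the embedded TP, whose subject is Ahmad₅.
*Felix₁* does not c-command the anaphor → cannot bind it.
*[Felix₁'s father]₂* c-commands the anaphor but is outside its binding domain → cannot satisfy Principle A.
*Rohan₃* c-commands the anaphor but is outside its binding domain → cannot satisfy Principle A.
*Anton₄* c-commands the anaphor but is outside its binding domain → cannot satisfy Principle A.
*Ahmad₅* c-commands the anaphor within its binding domain → licit binder.
*Oliver₆* c-commands the anaphor within its binding domain → licit binder.

{5, 6}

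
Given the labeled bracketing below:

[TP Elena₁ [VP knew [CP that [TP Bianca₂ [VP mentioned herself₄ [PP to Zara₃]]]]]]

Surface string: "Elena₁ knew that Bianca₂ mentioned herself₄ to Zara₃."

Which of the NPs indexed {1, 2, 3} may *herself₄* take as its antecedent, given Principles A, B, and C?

{2}

*herself* is an anaphor, so Principle A applies: it must be bound in its binding domain.
Binding domain of *herself₄*: the embedded TP, whose subject is Bianca₂.
*Elena₁* c-commands the anaphor but is outside its binding domain → cannot satisfy Principle A.
*Bianca₂* c-commands the anaphor within its binding domain → licit binder.
*Zara₃* does not c-command the anaphor → cannot bind it.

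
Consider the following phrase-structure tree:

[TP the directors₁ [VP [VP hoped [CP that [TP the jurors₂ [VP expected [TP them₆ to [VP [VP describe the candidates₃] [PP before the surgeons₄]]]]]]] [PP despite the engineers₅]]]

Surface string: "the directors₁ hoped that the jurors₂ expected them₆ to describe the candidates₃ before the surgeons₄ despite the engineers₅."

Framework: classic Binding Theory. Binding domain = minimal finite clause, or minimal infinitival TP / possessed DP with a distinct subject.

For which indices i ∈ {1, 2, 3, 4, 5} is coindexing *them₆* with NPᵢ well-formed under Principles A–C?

*them* is a pronoun, so Principle B applies: it must be free in its binding domain.
Binding domain of *them₆*: the embedded TP, whose subject is the jurors₂.
*the directors₁* c-commands the pronoun but from outside its binding domain, and is not c-commanded by it → coindexation permitted.
*the jurors₂* c-commands the pronoun within its binding domain → coindexation would violate Principle B.
*the candidates₃*: the pronoun c-commands this R-expression → coindexation would violate Principle C on *the candidates₃*.
*the surgeons₄*: the pronoun c-commands this R-expression → coindexation would violate Principle C on *the surgeons₄*.
*the engineers₅* and the pronoun do not c-command one another → neither Principle B nor Principle C is at stake; coindexation permitted.

{1, 5}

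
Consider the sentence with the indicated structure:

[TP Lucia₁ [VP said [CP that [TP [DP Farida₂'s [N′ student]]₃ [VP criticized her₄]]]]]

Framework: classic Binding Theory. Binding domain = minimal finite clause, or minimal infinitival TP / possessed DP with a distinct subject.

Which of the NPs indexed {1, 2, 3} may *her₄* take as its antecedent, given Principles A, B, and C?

{1, 2}

*her* is a pronoun, so Principle B applies: it must be free in its binding domain.
Binding domain of *her₄*: the embedded TP, whose subject is [Farida₂'s student]₃.
*Lucia₁* c-commands the pronoun but from outside its binding domain, and is not c-commanded by it → coindexation permitted.
*Farida₂* and the pronoun do not c-command one another → neither Principle B nor Principle C is at stake; coindexation permitted.
*[Farida₂'s student]₃* c-commands the pronoun within its binding domain → coindexation would violate Principle B.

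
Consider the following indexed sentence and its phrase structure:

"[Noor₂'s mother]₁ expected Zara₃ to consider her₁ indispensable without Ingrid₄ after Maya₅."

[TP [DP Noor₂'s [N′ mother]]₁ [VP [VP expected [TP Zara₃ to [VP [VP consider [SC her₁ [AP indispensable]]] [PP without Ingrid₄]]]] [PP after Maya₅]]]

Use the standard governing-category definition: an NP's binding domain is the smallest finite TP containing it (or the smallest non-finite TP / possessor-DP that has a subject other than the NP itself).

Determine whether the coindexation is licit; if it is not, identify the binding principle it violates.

The two coindexed NPs are *[Noor₂'s mother]₁* and *her₁*.
*her₁* is a pronoun; its binding domain is the embedded TP, whose subject is Zara₃. Within that domain it is c-commanded only by *Zara₃*, which carries a different index — the pronoun is free locally, so Principle B holds.
*[Noor₂'s mother]₁* is an R-expression; *her₁* does not c-command it, and no other NP shares its index, so Principle C is satisfied.
All principles are respected.

grammatical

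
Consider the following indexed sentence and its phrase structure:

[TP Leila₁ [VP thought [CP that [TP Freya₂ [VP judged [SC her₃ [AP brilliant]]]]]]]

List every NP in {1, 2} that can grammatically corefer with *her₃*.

*her* is a pronoun, so Principle B applies: it must be free in its binding domain.
Binding domain of *her₃*: the embedded TP, whose subject is Freya₂.
*Leila₁* c-commands the pronoun but from outside its binding domain, and is not c-commanded by it → coindexation permitted.
*Freya₂* c-commands the pronoun within its binding domain → coindexation would violate Principle B.

{1}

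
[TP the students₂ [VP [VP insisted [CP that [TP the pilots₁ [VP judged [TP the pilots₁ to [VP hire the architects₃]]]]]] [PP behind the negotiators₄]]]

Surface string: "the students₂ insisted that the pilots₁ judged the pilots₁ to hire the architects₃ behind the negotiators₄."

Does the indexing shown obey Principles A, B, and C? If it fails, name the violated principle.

The two coindexed NPs are *the pilots₁* (the higher occurrence) and *the pilots₁* (the lower occurrence).
*the pilots₁* (the lower occurrence) is an R-expression. Principle C requires it to be free everywhere.
*the pilots₁* (the higher occurrence) c-commands it and carries the same index.
The R-expression is bound → Principle C violation.

Principle C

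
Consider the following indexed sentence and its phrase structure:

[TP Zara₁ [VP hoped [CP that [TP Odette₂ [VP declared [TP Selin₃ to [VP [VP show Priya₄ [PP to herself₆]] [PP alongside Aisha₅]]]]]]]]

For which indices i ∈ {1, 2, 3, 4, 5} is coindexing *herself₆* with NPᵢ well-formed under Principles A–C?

{3, 4}

*herself* is an anaphor, so Principle A applies: it must be bound in its binding domain.
Binding domain of *herself₆*: the embedded TP, whose subject is Selin₃.
*Zara₁* c-commands the anaphor but is outside its binding domain → cannot satisfy Principle A.
*Odette₂* c-commands the anaphor but is outside its binding domain → cannot satisfy Principle A.
*Selin₃* c-commands the anaphor within its binding domain → licit binder.
*Priya₄* c-commands the anaphor within its binding domain → licit binder.
*Aisha₅* does not c-command the anaphor → cannot bind it.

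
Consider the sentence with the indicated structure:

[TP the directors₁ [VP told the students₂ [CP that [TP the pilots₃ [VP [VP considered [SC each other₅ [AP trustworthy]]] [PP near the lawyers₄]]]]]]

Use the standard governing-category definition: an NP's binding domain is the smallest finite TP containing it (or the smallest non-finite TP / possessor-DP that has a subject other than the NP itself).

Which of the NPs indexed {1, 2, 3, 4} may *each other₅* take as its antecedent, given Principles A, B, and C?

{3}

*each other* is an anaphor, so Principle A applies: it must be bound in its binding domain.
Binding domain of *each other₅*: the embedded TP, whose subject is the pilots₃.
*the directors₁* c-commands the anaphor but is outside its binding domain → cannot satisfy Principle A.
*the students₂* c-commands the anaphor but is outside its binding domain → cannot satisfy Principle A.
*the pilots₃* c-commands the anaphor within its binding domain → licit binder.
*the lawyers₄* does not c-command the anaphor → cannot bind it.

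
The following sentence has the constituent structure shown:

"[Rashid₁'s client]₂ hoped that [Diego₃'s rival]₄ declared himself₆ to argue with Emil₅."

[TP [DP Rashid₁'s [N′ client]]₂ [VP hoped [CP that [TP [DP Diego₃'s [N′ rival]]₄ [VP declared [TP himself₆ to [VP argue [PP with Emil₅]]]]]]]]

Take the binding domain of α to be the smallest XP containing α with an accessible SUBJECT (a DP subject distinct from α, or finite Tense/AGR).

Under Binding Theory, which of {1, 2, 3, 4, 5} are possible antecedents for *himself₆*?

{4}

*himself* is an anaphor, so Principle A applies: it must be bound in its binding domain.
Binding domain of *himself₆*: the embedded TP, whose subject is [Diego₃'s rival]₄.
*Rashid₁* does not c-command the anaphor → cannot bind it.
*[Rashid₁'s client]₂* c-commands the anaphor but is outside its binding domain → cannot satisfy Principle A.
*Diego₃* does not c-command the anaphor → cannot bind it.
*[Diego₃'s rival]₄* c-commands the anaphor within its binding domain → licit binder.
*Emil₅* does not c-command the anaphor → cannot bind it.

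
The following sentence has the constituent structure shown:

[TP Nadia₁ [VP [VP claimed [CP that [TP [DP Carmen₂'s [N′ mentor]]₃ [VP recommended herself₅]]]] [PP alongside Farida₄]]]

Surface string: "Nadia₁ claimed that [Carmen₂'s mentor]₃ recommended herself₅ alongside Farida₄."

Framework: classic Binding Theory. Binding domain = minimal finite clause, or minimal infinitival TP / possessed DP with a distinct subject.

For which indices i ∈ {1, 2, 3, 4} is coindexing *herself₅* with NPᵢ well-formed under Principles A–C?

{3}

*herself* is an anaphor, so Principle A applies: it must be bound in its binding domain.
Binding domain of *herself₅*: the embedded TP, whose subject is [Carmen₂'s mentor]₃.
*Nadia₁* c-commands the anaphor but is outside its binding domain → cannot satisfy Principle A.
*Carmen₂* does not c-command the anaphor → cannot bind it.
*[Carmen₂'s mentor]₃* c-commands the anaphor within its binding domain → licit binder.
*Farida₄* does not c-command the anaphor → cannot bind it.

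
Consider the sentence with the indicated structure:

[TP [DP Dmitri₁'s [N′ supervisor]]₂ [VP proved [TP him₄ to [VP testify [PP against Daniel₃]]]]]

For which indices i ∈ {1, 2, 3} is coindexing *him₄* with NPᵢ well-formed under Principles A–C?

*him* is a pronoun, so Principle B applies: it must be free in its binding domain.
Binding domain of *him₄*: the matrix TP, whose subject is [Dmitri₁'s supervisor]₂.
*Dmitri₁* and the pronoun do not c-command one another → neither Principle B nor Principle C is at stake; coindexation permitted.
*[Dmitri₁'s supervisor]₂* c-commands the pronoun within its binding domain → coindexation would violate Principle B.
*Daniel₃*: the pronoun c-commands this R-expression → coindexation would violate Principle C on *Daniel₃*.

{1}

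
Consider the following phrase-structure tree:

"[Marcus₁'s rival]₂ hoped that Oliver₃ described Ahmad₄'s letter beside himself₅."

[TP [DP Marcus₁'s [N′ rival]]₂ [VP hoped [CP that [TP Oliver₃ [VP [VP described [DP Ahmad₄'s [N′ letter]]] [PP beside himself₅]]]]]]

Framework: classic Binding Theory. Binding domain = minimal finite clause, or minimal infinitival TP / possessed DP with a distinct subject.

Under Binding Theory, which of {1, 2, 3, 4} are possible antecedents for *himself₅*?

*himself* is an anaphor, so Principle A applies: it must be bound in its binding domain.
Binding domain of *himself₅*: the embedded TP, whose subject is Oliver₃.
*Marcus₁* does not c-command the anaphor → cannot bind it.
*[Marcus₁'s rival]₂* c-commands the anaphor but is outside its binding domain → cannot satisfy Principle A.
*Oliver₃* c-commands the anaphor within its binding domain → licit binder.
*Ahmad₄* does not c-command the anaphor → cannot bind it.

{3}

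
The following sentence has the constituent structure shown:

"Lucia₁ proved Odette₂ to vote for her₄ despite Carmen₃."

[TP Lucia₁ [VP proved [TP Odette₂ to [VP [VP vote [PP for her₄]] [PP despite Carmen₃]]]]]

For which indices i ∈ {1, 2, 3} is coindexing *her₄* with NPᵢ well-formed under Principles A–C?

*her* is a pronoun, so Principle B applies: it must be free in its binding domain.
Binding domain of *her₄*: the embedded TP, whose subject is Odette₂.
*Lucia₁* c-commands the pronoun but from outside its binding domain, and is not c-commanded by it → coindexation permitted.
*Odette₂* c-commands the pronoun within its binding domain → coindexation would violate Principle B.
*Carmen₃* and the pronoun do not c-command one another → neither Principle B nor Principle C is at stake; coindexation permitted.

{1, 3}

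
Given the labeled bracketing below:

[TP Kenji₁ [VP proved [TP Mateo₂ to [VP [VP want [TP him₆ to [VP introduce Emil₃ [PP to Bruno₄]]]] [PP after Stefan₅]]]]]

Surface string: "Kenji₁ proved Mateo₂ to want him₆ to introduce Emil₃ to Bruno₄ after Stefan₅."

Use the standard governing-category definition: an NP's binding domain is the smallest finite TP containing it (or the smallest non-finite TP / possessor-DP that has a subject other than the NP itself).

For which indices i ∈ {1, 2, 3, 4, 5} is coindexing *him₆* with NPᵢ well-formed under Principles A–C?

*him* is a pronoun, so Principle B applies: it must be free in its binding domain.
Binding domain of *him₆*: the embedded TP, whose subject is Mateo₂.
*Kenji₁* c-commands the pronoun but from outside its binding domain, and is not c-commanded by it → coindexation permitted.
*Mateo₂* c-commands the pronoun within its binding domain → coindexation would violate Principle B.
*Emil₃*: the pronoun c-commands this R-expression → coindexation would violate Principle C on *Emil₃*.
*Bruno₄*: the pronoun c-commands this R-expression → coindexation would violate Principle C on *Bruno₄*.
*Stefan₅* and the pronoun do not c-command one another → neither Principle B nor Principle C is at stake; coindexation permitted.

{1, 5}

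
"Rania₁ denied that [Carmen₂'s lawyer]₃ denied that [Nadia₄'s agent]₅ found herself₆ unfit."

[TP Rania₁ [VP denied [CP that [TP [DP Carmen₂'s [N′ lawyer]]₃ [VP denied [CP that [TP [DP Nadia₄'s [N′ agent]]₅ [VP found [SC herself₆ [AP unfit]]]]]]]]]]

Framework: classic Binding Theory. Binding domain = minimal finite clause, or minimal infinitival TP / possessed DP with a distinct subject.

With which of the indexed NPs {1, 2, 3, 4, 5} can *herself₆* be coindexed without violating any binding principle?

*herself* is an anaphor, so Principle A applies: it must be bound in its binding domain.
Binding domain of *herself₆*: the embedded TP, whose subject is [Nadia₄'s agent]₅.
*Rania₁* c-commands the anaphor but is outside its binding domain → cannot satisfy Principle A.
*Carmen₂* does not c-command the anaphor → cannot bind it.
*[Carmen₂'s lawyer]₃* c-commands the anaphor but is outside its binding domain → cannot satisfy Principle A.
*Nadia₄* does not c-command the anaphor → cannot bind it.
*[Nadia₄'s agent]₅* c-commands the anaphor within its binding domain → licit binder.

{5}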